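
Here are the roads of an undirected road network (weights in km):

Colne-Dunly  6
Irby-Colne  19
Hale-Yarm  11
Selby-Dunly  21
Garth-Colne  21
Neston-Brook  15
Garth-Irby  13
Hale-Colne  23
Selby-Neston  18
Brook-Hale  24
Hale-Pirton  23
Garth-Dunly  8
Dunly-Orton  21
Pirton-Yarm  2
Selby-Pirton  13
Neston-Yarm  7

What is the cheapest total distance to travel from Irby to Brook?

66 km

Running Dijkstra from Irby:
Irby: 0
Garth: 13  (via Irby)
Colne: 19  (via Irby)
Dunly: 21  (via Garth)
Selby: 42  (via Dunly)
Orton: 42  (via Dunly)
Hale: 42  (via Colne)
Yarm: 53  (via Hale)
Pirton: 55  (via Selby)
Neston: 60  (via Selby)
Brook: 66  (via Hale)
Shortest route: Irby → Colne → Hale → Brook = 66 km.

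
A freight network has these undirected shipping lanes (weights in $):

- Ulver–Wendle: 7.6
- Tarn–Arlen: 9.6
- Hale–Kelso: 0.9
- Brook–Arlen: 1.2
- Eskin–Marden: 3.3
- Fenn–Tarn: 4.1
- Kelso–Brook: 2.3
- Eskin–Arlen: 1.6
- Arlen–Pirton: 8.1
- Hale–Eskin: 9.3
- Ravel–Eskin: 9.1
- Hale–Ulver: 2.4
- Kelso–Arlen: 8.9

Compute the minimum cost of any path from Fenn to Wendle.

$28.1

Settle nodes by increasing distance from Fenn:
Fenn: 0
Tarn: 4.1  (via Fenn)
Arlen: 13.7  (via Tarn)
Brook: 14.9  (via Arlen)
Eskin: 15.3  (via Arlen)
Kelso: 17.2  (via Brook)
Hale: 18.1  (via Kelso)
Marden: 18.6  (via Eskin)
Ulver: 20.5  (via Hale)
Pirton: 21.8  (via Arlen)
Ravel: 24.4  (via Eskin)
Wendle: 28.1  (via Ulver)
Shortest route: Fenn → Tarn → Arlen → Brook → Kelso → Hale → Ulver → Wendle = $28.1.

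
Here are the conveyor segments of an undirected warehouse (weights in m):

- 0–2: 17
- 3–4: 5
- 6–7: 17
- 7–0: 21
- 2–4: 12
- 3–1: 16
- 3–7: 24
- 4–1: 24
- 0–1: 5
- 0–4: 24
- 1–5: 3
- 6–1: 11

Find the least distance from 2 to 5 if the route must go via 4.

36 m

Shortest 2→4: 2 → 4 = 12
Best 4 to 5: 4 → 3 → 1 → 5 costing 24
Total via 4: 12 + 24 = 36 m.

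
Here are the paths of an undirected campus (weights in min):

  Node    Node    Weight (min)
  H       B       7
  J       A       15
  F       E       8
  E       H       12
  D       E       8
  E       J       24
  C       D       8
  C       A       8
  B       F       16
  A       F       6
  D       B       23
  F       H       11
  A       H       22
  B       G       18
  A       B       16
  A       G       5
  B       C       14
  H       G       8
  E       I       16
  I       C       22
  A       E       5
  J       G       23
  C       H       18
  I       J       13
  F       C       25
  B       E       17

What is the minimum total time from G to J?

20 min

Candidate routes:
G → J: 23 = 23
G → A → J: 5+15 = 20
G → A → E → J: 5+5+24 = 34
Cheapest is G → A → J at 20 min.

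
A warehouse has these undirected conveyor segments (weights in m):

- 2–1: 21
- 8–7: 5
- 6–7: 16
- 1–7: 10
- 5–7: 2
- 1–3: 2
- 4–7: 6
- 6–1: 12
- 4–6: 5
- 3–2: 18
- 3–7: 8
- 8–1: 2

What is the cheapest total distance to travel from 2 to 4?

32 m

Candidate routes:
2 - 3 - 1 - 7 - 4: 18+2+10+6 = 36
2 - 3 - 1 - 8 - 7 - 4: 18+2+2+5+6 = 33
2 - 1 - 8 - 7 - 4: 21+2+5+6 = 34
2 - 3 - 7 - 4: 18+8+6 = 32
The minimum is 32 m via 2 - 3 - 7 - 4.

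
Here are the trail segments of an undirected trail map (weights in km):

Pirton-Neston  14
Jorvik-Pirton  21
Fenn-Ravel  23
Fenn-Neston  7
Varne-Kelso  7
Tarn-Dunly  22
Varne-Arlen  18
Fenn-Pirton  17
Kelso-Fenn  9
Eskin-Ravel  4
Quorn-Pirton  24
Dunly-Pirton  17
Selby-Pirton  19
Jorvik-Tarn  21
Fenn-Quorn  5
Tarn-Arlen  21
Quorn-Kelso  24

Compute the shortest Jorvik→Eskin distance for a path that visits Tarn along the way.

103 km

Best Jorvik to Tarn: Jorvik → Tarn costing 21
Best Tarn to Eskin: Tarn → Arlen → Varne → Kelso → Fenn → Ravel → Eskin costing 82
Total via Tarn: 21 + 82 = 103 km.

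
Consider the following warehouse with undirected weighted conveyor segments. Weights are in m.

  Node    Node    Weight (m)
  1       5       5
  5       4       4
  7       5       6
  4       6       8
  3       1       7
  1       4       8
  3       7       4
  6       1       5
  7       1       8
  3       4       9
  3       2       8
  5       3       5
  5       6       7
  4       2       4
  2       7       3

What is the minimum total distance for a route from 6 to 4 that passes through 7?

Best 6 to 7: 6 → 1 → 7 costing 13
Best 7 to 4: 7 → 2 → 4 costing 7
Total via 7: 13 + 7 = 20 m.

20 m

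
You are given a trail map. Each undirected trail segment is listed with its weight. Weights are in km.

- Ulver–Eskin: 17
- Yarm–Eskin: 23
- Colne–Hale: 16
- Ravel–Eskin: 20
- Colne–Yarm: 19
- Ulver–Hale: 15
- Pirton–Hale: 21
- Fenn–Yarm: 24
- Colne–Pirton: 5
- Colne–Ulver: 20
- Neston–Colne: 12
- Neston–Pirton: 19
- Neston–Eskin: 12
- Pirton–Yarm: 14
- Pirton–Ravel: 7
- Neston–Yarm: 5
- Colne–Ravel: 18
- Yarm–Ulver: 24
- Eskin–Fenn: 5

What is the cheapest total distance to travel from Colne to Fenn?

29 km

Enumerating some paths:
Colne–Neston–Eskin–Fenn: 12+12+5 = 29
Colne–Pirton–Ravel–Eskin–Fenn: 5+7+20+5 = 37
The minimum is 29 km via Colne–Neston–Eskin–Fenn.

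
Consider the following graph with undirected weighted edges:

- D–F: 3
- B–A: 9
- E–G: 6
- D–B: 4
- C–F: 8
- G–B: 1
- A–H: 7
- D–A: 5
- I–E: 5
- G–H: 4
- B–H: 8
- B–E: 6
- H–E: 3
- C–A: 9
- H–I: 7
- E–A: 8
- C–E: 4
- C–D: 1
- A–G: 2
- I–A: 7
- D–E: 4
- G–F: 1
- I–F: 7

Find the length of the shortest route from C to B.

Settle nodes by increasing distance from C:
C: 0
D: 1  (via C)
E: 4  (via C)
F: 4  (via D)
B: 5  (via D)
Shortest route: C–D–B = 5.

5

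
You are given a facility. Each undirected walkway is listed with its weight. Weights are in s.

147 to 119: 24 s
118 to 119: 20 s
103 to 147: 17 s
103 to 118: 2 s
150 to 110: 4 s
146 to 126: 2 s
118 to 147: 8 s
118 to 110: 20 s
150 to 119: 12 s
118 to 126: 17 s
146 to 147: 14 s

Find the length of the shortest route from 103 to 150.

26 s

Compare a few routes:
103–118–119–150: 2+20+12 = 34
103–118–147–119–150: 2+8+24+12 = 46
103–118–110–150: 2+20+4 = 26
103–147–118–110–150: 17+8+20+4 = 49
Cheapest is 103–118–110–150 at 26 s.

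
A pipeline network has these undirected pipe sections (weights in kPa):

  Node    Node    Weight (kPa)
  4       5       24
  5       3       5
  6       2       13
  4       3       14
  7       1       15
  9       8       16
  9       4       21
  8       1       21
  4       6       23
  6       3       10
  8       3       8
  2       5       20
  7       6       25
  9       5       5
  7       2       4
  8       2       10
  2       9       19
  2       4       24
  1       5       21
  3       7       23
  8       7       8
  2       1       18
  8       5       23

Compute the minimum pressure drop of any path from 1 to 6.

Candidate routes:
1 → 2 → 6: 18+13 = 31
1 → 7 → 2 → 6: 15+4+13 = 32
The minimum is 31 kPa via 1 → 2 → 6.

31 kPa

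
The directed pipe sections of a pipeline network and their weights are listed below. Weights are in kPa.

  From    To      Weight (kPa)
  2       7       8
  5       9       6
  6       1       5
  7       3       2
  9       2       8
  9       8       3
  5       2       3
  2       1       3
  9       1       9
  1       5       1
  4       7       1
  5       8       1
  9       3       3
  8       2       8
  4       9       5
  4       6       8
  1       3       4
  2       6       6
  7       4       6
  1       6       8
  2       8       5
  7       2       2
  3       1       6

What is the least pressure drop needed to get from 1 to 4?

Settle nodes by increasing distance from 1:
1: 0
5: 1  (via 1)
8: 2  (via 5)
2: 4  (via 5)
3: 4  (via 1)
9: 7  (via 5)
6: 8  (via 1)
7: 12  (via 2)
4: 18  (via 7)
Shortest route: 1 → 5 → 2 → 7 → 4 = 18 kPa.

18 kPa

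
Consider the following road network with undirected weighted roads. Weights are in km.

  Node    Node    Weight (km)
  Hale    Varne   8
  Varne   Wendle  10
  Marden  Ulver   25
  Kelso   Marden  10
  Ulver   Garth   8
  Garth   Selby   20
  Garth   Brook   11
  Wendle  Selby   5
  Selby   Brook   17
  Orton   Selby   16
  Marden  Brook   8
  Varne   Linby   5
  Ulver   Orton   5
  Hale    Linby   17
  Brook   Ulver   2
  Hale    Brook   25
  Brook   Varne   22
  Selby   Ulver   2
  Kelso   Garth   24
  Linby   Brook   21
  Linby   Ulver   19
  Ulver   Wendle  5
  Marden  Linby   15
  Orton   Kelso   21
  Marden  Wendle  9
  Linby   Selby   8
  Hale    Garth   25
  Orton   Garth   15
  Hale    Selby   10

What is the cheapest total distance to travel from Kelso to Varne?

Settle nodes by increasing distance from Kelso:
Kelso: 0
Marden: 10  (via Kelso)
Brook: 18  (via Marden)
Wendle: 19  (via Marden)
Ulver: 20  (via Brook)
Orton: 21  (via Kelso)
Selby: 22  (via Ulver)
Garth: 24  (via Kelso)
Linby: 25  (via Marden)
Varne: 29  (via Wendle)
Shortest route: Kelso → Marden → Wendle → Varne = 29 km.

29 km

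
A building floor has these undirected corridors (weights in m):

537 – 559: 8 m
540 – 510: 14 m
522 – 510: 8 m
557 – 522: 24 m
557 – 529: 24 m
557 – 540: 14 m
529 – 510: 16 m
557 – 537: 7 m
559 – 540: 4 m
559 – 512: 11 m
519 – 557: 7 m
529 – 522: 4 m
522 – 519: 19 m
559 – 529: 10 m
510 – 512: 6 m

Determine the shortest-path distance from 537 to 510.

Shortest distances from 537:
537: 0
557: 7  (via 537)
559: 8  (via 537)
540: 12  (via 559)
519: 14  (via 557)
529: 18  (via 559)
512: 19  (via 559)
522: 22  (via 529)
510: 25  (via 512)
Shortest route: 537–559–512–510 = 25 m.

25 m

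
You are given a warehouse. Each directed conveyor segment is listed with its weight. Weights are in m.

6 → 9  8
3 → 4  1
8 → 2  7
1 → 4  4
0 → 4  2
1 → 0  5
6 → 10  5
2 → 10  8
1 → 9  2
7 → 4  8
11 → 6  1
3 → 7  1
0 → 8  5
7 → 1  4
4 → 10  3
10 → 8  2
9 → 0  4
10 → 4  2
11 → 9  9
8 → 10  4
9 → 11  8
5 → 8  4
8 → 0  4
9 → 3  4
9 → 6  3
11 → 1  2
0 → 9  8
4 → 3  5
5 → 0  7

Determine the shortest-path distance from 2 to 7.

16 m

Shortest distances from 2:
2: 0
10: 8  (via 2)
4: 10  (via 10)
8: 10  (via 10)
0: 14  (via 8)
3: 15  (via 4)
7: 16  (via 3)
Shortest route: 2 → 10 → 4 → 3 → 7 = 16 m.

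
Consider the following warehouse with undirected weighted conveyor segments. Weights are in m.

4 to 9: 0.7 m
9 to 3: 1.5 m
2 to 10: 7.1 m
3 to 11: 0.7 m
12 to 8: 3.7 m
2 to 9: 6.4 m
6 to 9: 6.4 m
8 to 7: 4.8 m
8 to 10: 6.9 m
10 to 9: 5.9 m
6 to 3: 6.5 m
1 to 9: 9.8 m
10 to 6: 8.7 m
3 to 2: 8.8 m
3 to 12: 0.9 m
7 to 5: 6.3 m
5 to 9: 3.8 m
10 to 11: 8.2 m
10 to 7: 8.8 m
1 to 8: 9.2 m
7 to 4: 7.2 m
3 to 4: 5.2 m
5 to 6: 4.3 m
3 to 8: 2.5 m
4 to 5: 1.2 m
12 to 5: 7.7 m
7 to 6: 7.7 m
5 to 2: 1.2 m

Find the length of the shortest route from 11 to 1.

12 m

Shortest distances from 11:
11: 0
3: 0.7  (via 11)
12: 1.6  (via 3)
9: 2.2  (via 3)
4: 2.9  (via 9)
8: 3.2  (via 3)
5: 4.1  (via 4)
2: 5.3  (via 5)
6: 7.2  (via 3)
7: 8  (via 8)
10: 8.1  (via 9)
1: 12  (via 9)
Shortest route: 11 → 3 → 9 → 1 = 12 m.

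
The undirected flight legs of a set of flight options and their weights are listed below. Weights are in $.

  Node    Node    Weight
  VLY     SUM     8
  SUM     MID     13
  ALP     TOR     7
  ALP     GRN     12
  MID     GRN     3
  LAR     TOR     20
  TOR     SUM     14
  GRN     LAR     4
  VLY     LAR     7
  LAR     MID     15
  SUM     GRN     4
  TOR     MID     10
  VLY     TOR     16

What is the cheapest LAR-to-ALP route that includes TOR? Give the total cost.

Shortest LAR→TOR: LAR–GRN–MID–TOR = 17
Best TOR to ALP: TOR–ALP costing 7
Total via TOR: 17 + 7 = $24.

$24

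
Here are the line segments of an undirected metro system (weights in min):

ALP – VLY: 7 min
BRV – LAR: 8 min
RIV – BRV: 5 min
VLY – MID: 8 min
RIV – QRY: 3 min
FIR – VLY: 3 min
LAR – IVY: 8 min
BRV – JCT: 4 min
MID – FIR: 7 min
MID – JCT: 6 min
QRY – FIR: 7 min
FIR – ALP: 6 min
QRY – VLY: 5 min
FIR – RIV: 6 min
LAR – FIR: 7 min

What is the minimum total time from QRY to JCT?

12 min

Running Dijkstra from QRY:
QRY: 0
RIV: 3  (via QRY)
VLY: 5  (via QRY)
FIR: 7  (via QRY)
BRV: 8  (via RIV)
ALP: 12  (via VLY)
JCT: 12  (via BRV)
Shortest route: QRY–RIV–BRV–JCT = 12 min.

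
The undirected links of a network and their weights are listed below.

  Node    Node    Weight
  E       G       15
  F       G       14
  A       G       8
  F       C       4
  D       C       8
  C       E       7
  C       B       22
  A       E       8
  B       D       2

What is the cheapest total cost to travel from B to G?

28

Shortest distances from B:
B: 0
D: 2  (via B)
C: 10  (via D)
F: 14  (via C)
E: 17  (via C)
A: 25  (via E)
G: 28  (via F)
Shortest route: B → D → C → F → G = 28.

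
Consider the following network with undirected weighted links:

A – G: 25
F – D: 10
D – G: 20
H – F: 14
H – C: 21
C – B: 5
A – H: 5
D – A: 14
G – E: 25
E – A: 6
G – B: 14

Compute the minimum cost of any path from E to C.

32

Shortest distances from E:
E: 0
A: 6  (via E)
H: 11  (via A)
D: 20  (via A)
F: 25  (via H)
G: 25  (via E)
C: 32  (via H)
Shortest route: E–A–H–C = 32.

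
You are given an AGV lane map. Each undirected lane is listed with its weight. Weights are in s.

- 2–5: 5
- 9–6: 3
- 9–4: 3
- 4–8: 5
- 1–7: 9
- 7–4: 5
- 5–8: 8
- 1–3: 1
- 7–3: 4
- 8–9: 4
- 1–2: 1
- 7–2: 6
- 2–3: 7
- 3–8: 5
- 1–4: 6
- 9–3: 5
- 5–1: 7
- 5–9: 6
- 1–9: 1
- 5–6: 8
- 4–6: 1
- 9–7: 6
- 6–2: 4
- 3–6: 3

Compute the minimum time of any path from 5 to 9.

Compare a few routes:
5 → 1 → 9: 7+1 = 8
5 → 2 → 1 → 9: 5+1+1 = 7
5 → 6 → 9: 8+3 = 11
5 → 9: 6 = 6
Cheapest is 5 → 9 at 6 s.

6 s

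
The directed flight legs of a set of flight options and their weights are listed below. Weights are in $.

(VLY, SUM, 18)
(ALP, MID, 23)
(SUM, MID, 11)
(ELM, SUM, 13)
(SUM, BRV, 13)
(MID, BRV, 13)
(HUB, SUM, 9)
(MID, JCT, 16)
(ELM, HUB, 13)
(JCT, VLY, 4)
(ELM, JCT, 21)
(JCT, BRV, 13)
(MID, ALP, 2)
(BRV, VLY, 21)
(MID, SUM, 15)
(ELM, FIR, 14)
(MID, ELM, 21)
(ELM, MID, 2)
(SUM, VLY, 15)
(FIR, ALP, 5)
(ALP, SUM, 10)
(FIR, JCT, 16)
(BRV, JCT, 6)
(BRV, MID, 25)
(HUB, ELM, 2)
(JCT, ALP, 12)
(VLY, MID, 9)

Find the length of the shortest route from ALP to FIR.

$56

Running Dijkstra from ALP:
ALP: 0
SUM: 10  (via ALP)
MID: 21  (via SUM)
BRV: 23  (via SUM)
VLY: 25  (via SUM)
JCT: 29  (via BRV)
ELM: 42  (via MID)
HUB: 55  (via ELM)
FIR: 56  (via ELM)
Shortest route: ALP–SUM–MID–ELM–FIR = $56.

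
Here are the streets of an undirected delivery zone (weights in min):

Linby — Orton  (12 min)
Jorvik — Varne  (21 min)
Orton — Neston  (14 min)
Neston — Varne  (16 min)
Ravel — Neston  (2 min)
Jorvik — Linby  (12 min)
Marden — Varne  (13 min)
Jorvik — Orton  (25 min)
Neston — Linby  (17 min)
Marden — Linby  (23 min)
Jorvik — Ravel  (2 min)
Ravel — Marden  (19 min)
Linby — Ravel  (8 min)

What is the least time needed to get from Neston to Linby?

Compare a few routes:
Neston–Linby: 17 = 17
Neston–Ravel–Linby: 2+8 = 10
Neston–Ravel–Jorvik–Linby: 2+2+12 = 16
The minimum is 10 min via Neston–Ravel–Linby.

10 min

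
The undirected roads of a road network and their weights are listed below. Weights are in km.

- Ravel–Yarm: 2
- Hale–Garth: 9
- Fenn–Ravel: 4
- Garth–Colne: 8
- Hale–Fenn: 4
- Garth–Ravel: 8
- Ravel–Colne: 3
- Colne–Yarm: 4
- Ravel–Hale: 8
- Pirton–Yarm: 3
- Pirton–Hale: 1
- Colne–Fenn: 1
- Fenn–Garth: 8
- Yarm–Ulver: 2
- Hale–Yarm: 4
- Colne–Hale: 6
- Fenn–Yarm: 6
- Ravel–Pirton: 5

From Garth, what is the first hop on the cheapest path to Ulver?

Ravel

Candidate routes:
Garth–Ravel–Yarm–Ulver: 8+2+2 = 12
Garth–Fenn–Colne–Yarm–Ulver: 8+1+4+2 = 15
Garth–Colne–Yarm–Ulver: 8+4+2 = 14
Garth–Colne–Ravel–Yarm–Ulver: 8+3+2+2 = 15
The minimum is 12 km via Garth–Ravel–Yarm–Ulver.
So from Garth the first move is to Ravel.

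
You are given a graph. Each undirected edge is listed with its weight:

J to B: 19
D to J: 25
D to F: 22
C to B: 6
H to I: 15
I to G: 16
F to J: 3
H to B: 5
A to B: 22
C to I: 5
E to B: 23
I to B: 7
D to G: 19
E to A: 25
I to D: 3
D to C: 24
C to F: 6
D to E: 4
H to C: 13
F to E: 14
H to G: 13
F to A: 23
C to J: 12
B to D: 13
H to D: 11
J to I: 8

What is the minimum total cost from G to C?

21

Running Dijkstra from G:
G: 0
H: 13  (via G)
I: 16  (via G)
B: 18  (via H)
D: 19  (via G)
C: 21  (via I)
Shortest route: G → I → C = 21.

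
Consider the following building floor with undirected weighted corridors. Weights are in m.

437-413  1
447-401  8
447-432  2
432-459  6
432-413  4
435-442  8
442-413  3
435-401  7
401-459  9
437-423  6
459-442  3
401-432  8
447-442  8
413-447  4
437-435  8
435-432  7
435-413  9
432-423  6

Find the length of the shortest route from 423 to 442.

10 m

Running Dijkstra from 423:
423: 0
432: 6  (via 423)
437: 6  (via 423)
413: 7  (via 437)
447: 8  (via 432)
442: 10  (via 413)
Shortest route: 423 → 437 → 413 → 442 = 10 m.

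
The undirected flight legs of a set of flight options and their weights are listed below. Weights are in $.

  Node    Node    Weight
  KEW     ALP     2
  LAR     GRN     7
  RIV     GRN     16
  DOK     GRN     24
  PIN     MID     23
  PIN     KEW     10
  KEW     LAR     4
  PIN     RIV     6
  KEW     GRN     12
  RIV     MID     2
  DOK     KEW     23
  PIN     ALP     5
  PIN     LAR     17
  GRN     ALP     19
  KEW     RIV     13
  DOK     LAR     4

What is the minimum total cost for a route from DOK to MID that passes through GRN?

Best DOK to GRN: DOK → LAR → GRN costing 11
Best GRN to MID: GRN → RIV → MID costing 18
Total via GRN: 11 + 18 = $29.

$29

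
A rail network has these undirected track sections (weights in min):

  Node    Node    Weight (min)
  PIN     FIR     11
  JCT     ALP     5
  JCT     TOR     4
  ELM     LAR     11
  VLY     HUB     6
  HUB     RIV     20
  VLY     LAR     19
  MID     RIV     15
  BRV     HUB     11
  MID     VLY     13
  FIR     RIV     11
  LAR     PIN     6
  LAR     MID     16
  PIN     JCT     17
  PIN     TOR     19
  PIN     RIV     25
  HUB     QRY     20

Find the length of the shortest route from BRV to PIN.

Candidate routes:
BRV → HUB → RIV → PIN: 11+20+25 = 56
BRV → HUB → VLY → LAR → PIN: 11+6+19+6 = 42
BRV → HUB → RIV → FIR → PIN: 11+20+11+11 = 53
BRV → HUB → VLY → MID → LAR → PIN: 11+6+13+16+6 = 52
The minimum is 42 min via BRV → HUB → VLY → LAR → PIN.

42 min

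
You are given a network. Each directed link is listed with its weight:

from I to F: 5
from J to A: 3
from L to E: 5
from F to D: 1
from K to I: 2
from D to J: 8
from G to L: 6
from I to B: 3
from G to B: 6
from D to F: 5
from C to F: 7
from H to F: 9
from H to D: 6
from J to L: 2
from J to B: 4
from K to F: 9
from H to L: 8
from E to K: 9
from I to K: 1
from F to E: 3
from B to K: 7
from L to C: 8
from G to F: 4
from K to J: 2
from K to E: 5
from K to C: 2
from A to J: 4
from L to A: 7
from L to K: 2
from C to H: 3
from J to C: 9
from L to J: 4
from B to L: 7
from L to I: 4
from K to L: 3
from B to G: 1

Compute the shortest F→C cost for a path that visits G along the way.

Best F to G: F–D–J–B–G costing 14
Best G to C: G–L–K–C costing 10
Total via G: 14 + 10 = 24.

24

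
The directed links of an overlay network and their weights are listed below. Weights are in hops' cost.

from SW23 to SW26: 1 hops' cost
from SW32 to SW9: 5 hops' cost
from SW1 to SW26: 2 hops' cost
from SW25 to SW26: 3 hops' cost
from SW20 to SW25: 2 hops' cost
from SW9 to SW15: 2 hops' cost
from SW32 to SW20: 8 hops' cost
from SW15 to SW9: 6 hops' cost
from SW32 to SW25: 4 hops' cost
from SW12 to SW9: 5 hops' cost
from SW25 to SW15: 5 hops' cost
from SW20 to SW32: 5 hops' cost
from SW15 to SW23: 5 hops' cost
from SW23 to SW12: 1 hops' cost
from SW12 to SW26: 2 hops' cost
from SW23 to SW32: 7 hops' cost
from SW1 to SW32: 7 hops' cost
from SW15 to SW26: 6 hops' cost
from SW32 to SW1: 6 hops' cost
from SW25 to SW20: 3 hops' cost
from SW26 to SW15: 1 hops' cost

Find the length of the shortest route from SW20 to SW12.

12 hops' cost

Settle nodes by increasing distance from SW20:
SW20: 0
SW25: 2  (via SW20)
SW32: 5  (via SW20)
SW26: 5  (via SW25)
SW15: 6  (via SW26)
SW9: 10  (via SW32)
SW1: 11  (via SW32)
SW23: 11  (via SW15)
SW12: 12  (via SW23)
Shortest route: SW20–SW25–SW26–SW15–SW23–SW12 = 12 hops' cost.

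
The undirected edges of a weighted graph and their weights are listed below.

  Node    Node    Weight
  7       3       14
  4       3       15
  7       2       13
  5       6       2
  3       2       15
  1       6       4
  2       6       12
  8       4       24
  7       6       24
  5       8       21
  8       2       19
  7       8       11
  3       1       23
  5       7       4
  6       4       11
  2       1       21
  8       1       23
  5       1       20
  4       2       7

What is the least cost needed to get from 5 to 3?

18

Settle nodes by increasing distance from 5:
5: 0
6: 2  (via 5)
7: 4  (via 5)
1: 6  (via 6)
4: 13  (via 6)
2: 14  (via 6)
8: 15  (via 7)
3: 18  (via 7)
Shortest route: 5–7–3 = 18.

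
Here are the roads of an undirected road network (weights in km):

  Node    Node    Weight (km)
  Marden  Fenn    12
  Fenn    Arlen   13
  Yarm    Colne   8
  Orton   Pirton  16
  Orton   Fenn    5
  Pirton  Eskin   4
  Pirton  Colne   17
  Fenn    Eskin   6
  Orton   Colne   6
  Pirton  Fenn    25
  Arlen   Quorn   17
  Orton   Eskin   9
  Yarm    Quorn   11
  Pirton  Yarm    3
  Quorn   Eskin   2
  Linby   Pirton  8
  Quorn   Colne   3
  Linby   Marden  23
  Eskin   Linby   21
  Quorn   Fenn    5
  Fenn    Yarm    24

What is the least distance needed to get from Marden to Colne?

Candidate routes:
Marden - Fenn - Eskin - Quorn - Colne: 12+6+2+3 = 23
Marden - Fenn - Orton - Colne: 12+5+6 = 23
Marden - Fenn - Quorn - Colne: 12+5+3 = 20
The minimum is 20 km via Marden - Fenn - Quorn - Colne.

20 km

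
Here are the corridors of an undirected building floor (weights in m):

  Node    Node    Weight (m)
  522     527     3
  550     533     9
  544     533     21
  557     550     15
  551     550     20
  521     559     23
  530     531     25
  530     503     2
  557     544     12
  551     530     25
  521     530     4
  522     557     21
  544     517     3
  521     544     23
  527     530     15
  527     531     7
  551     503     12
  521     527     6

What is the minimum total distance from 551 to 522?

27 m

Compare a few routes:
551 - 503 - 530 - 527 - 522: 12+2+15+3 = 32
551 - 503 - 530 - 521 - 527 - 522: 12+2+4+6+3 = 27
Cheapest is 551 - 503 - 530 - 521 - 527 - 522 at 27 m.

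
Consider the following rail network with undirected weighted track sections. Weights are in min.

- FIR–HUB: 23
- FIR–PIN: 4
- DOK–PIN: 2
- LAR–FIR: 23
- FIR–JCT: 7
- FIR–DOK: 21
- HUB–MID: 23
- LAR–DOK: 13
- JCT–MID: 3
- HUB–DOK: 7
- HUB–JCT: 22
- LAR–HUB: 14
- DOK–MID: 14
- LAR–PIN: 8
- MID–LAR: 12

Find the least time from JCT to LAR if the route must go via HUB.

34 min

Best JCT to HUB: JCT–FIR–PIN–DOK–HUB costing 20
Shortest HUB→LAR: HUB–LAR = 14
Total via HUB: 20 + 14 = 34 min.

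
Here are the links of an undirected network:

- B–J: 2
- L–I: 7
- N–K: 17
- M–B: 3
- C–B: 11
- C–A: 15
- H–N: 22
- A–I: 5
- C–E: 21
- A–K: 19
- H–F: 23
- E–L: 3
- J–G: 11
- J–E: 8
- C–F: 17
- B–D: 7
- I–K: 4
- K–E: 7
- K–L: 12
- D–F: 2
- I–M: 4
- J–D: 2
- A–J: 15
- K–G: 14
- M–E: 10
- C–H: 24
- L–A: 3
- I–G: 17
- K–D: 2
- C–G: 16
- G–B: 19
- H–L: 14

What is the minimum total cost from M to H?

25

Settle nodes by increasing distance from M:
M: 0
B: 3  (via M)
I: 4  (via M)
J: 5  (via B)
D: 7  (via J)
K: 8  (via I)
A: 9  (via I)
F: 9  (via D)
E: 10  (via M)
L: 11  (via I)
C: 14  (via B)
G: 16  (via J)
H: 25  (via L)
Shortest route: M–I–L–H = 25.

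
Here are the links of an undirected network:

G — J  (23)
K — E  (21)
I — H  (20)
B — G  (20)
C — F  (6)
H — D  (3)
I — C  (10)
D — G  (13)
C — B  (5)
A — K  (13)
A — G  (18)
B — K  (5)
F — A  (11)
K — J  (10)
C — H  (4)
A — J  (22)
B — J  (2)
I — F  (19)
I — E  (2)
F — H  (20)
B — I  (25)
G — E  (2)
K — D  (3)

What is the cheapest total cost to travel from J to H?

11

Settle nodes by increasing distance from J:
J: 0
B: 2  (via J)
C: 7  (via B)
K: 7  (via B)
D: 10  (via K)
H: 11  (via C)
Shortest route: J → B → C → H = 11.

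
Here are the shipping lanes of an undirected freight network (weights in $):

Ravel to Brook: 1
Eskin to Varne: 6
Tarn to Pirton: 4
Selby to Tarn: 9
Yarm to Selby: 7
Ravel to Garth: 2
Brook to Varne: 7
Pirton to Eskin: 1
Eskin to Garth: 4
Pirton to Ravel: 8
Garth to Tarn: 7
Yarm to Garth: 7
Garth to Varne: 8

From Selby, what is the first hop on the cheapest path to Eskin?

Tarn

Candidate routes:
Selby–Tarn–Garth–Eskin: 9+7+4 = 20
Selby–Yarm–Garth–Eskin: 7+7+4 = 18
Selby–Tarn–Pirton–Eskin: 9+4+1 = 14
The minimum is $14 via Selby–Tarn–Pirton–Eskin.
So from Selby the first move is to Tarn.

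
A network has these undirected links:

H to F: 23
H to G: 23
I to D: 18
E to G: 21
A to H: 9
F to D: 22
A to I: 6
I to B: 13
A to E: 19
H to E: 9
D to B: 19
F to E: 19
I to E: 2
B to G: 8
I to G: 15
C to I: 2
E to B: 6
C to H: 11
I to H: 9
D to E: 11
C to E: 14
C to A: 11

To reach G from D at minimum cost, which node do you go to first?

Enumerating some paths:
D - E - B - G: 11+6+8 = 25
D - B - G: 19+8 = 27
Cheapest is D - E - B - G at 25.
So from D the first move is to E.

E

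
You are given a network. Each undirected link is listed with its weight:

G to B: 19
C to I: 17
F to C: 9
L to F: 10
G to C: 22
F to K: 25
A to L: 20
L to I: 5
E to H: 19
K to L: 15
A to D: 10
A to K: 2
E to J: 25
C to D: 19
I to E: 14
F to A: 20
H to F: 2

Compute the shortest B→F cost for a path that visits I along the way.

Best B to I: B → G → C → I costing 58
Best I to F: I → L → F costing 15
Total via I: 58 + 15 = 73.

73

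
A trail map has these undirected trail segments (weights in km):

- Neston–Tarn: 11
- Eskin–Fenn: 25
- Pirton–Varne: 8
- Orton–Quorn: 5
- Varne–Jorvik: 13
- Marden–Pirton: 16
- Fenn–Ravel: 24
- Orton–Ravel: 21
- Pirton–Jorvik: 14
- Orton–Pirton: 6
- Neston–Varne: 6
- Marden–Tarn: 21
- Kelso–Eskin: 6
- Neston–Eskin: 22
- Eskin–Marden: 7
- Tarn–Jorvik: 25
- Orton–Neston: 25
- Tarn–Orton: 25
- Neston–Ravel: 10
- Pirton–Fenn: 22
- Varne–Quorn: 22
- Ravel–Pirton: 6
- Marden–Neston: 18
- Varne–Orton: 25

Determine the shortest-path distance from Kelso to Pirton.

29 km

Shortest distances from Kelso:
Kelso: 0
Eskin: 6  (via Kelso)
Marden: 13  (via Eskin)
Neston: 28  (via Eskin)
Pirton: 29  (via Marden)
Shortest route: Kelso–Eskin–Marden–Pirton = 29 km.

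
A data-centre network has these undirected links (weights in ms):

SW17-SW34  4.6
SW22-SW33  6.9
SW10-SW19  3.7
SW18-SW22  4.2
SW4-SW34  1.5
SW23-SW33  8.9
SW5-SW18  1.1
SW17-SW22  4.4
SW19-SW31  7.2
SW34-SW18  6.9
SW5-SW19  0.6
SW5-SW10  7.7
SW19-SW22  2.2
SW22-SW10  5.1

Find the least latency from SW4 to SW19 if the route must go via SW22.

Best SW4 to SW22: SW4 → SW34 → SW17 → SW22 costing 10.5
Best SW22 to SW19: SW22 → SW19 costing 2.2
Total via SW22: 10.5 + 2.2 = 12.7 ms.

12.7 ms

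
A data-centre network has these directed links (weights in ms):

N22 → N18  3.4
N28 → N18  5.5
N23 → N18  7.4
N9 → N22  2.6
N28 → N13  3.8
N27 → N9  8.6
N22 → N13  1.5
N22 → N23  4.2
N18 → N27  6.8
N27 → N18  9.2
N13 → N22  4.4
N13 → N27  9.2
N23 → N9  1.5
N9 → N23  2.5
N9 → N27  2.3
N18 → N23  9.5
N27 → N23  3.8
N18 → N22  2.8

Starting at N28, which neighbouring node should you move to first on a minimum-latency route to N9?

N13

Candidate routes:
N28 → N18 → N23 → N9: 5.5+9.5+1.5 = 16.5
N28 → N18 → N27 → N23 → N9: 5.5+6.8+3.8+1.5 = 17.6
N28 → N13 → N22 → N23 → N9: 3.8+4.4+4.2+1.5 = 13.9
N28 → N18 → N22 → N23 → N9: 5.5+2.8+4.2+1.5 = 14
Cheapest is N28 → N13 → N22 → N23 → N9 at 13.9 ms.
So from N28 the first move is to N13.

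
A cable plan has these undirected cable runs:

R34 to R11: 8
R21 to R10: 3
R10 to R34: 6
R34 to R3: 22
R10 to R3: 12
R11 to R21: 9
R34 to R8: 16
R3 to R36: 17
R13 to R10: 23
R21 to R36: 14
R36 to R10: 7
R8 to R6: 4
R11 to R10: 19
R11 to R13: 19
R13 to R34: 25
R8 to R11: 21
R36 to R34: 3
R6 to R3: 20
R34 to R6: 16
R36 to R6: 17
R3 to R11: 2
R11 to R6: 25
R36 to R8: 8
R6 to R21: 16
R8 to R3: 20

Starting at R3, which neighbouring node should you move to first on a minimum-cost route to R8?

R8

Enumerating some paths:
R3–R11–R34–R36–R8: 2+8+3+8 = 21
R3–R8: 20 = 20
R3–R11–R8: 2+21 = 23
The minimum is 20 via R3–R8.
So from R3 the first move is to R8.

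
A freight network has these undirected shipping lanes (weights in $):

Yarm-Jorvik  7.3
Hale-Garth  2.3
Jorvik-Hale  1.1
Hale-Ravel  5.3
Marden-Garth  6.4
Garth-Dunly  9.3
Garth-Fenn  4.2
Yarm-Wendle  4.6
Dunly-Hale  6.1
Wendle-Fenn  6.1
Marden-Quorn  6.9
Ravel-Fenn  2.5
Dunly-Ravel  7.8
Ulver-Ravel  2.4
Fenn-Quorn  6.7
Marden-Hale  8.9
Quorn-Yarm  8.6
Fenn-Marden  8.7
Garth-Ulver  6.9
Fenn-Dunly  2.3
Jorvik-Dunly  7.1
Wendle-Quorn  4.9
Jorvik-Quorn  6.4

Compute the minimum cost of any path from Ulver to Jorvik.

Candidate routes:
Ulver → Ravel → Hale → Jorvik: 2.4+5.3+1.1 = 8.8
Ulver → Garth → Hale → Jorvik: 6.9+2.3+1.1 = 10.3
Cheapest is Ulver → Ravel → Hale → Jorvik at $8.8.

$8.8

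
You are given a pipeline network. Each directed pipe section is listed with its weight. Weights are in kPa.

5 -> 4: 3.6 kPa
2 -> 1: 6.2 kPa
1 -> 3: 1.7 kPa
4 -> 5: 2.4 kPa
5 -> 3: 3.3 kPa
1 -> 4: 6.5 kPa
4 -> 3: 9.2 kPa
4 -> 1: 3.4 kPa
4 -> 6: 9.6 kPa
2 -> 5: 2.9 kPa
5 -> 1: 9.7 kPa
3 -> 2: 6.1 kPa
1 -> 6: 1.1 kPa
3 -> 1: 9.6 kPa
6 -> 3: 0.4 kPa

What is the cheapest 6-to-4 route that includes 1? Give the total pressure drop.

16.5 kPa

Best 6 to 1: 6 → 3 → 1 costing 10
Best 1 to 4: 1 → 4 costing 6.5
Total via 1: 10 + 6.5 = 16.5 kPa.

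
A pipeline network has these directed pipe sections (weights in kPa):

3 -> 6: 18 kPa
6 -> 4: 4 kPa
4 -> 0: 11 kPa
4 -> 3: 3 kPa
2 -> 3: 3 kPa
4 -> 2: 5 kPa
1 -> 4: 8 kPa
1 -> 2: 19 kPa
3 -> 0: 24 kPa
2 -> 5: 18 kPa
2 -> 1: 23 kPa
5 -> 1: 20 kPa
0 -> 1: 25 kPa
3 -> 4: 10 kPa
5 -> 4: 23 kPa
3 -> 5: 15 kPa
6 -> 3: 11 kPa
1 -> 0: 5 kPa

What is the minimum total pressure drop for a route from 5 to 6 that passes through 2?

49 kPa

Shortest 5→2: 5 → 4 → 2 = 28
Best 2 to 6: 2 → 3 → 6 costing 21
Total via 2: 28 + 21 = 49 kPa.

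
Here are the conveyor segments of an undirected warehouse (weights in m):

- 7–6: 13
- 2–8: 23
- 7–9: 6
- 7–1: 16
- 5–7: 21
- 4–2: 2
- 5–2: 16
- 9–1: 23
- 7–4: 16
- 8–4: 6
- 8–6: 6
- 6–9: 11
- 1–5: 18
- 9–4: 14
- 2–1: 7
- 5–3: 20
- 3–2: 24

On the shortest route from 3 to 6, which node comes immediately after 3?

Compare a few routes:
3 - 2 - 4 - 8 - 6: 24+2+6+6 = 38
3 - 5 - 2 - 4 - 8 - 6: 20+16+2+6+6 = 50
The minimum is 38 m via 3 - 2 - 4 - 8 - 6.
So from 3 the first move is to 2.

2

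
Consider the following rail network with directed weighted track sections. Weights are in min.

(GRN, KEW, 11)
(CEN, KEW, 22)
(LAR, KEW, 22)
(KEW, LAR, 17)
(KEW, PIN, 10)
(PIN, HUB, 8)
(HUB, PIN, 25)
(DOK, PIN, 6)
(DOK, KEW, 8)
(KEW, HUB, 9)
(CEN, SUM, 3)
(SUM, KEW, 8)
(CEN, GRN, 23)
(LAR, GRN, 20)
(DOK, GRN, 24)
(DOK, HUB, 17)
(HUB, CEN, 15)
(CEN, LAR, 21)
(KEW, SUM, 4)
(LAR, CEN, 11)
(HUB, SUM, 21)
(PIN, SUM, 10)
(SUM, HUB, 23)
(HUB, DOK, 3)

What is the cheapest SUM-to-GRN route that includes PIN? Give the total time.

Shortest SUM→PIN: SUM → KEW → PIN = 18
Best PIN to GRN: PIN → HUB → DOK → GRN costing 35
Total via PIN: 18 + 35 = 53 min.

53 min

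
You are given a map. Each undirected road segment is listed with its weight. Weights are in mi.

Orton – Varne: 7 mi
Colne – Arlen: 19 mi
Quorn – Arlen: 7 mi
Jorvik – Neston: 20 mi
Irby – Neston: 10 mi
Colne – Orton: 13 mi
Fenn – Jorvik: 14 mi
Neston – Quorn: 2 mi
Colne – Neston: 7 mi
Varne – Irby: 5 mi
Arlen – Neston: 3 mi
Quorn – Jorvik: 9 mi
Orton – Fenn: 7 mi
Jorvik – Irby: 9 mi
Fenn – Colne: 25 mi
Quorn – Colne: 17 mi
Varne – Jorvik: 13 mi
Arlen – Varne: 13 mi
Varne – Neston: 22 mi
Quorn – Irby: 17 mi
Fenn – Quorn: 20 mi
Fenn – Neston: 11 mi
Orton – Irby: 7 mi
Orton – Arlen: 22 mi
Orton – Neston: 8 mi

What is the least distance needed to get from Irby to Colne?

Enumerating some paths:
Irby - Orton - Colne: 7+13 = 20
Irby - Neston - Colne: 10+7 = 17
Cheapest is Irby - Neston - Colne at 17 mi.

17 mi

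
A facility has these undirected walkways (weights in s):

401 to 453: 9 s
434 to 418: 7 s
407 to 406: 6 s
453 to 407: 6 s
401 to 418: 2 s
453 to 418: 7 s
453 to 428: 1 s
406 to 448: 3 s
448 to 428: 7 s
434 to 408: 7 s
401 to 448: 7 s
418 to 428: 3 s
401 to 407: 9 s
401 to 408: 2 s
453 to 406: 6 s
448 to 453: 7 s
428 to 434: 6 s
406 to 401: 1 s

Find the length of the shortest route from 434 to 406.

Shortest distances from 434:
434: 0
428: 6  (via 434)
453: 7  (via 428)
418: 7  (via 434)
408: 7  (via 434)
401: 9  (via 418)
406: 10  (via 401)
Shortest route: 434–418–401–406 = 10 s.

10 s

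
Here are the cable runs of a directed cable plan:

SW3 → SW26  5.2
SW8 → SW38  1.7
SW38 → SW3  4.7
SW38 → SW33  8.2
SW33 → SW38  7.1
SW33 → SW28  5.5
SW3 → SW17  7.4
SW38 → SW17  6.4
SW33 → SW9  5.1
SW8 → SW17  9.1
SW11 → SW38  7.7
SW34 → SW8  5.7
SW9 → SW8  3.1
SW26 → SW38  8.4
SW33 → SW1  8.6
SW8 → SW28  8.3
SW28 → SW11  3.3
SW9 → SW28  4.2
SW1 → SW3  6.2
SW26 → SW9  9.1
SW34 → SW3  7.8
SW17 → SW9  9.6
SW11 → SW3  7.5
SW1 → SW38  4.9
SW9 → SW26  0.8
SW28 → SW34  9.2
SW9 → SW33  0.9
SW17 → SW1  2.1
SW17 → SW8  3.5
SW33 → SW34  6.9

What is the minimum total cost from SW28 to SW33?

19.2

Running Dijkstra from SW28:
SW28: 0
SW11: 3.3  (via SW28)
SW34: 9.2  (via SW28)
SW3: 10.8  (via SW11)
SW38: 11  (via SW11)
SW8: 14.9  (via SW34)
SW26: 16  (via SW3)
SW17: 17.4  (via SW38)
SW33: 19.2  (via SW38)
Shortest route: SW28 → SW11 → SW38 → SW33 = 19.2.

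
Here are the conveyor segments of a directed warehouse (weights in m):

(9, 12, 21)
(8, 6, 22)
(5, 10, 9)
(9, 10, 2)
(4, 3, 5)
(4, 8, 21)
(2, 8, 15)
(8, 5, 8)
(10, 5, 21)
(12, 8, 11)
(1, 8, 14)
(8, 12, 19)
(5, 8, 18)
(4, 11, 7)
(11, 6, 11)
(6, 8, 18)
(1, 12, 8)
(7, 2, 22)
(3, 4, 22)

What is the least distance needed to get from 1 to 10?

Candidate routes:
1 - 12 - 8 - 5 - 10: 8+11+8+9 = 36
1 - 8 - 5 - 10: 14+8+9 = 31
The minimum is 31 m via 1 - 8 - 5 - 10.

31 m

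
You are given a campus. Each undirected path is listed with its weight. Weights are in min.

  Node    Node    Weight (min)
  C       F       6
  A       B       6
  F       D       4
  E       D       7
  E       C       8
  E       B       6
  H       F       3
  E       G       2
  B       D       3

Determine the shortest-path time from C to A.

Settle nodes by increasing distance from C:
C: 0
F: 6  (via C)
E: 8  (via C)
H: 9  (via F)
D: 10  (via F)
G: 10  (via E)
B: 13  (via D)
A: 19  (via B)
Shortest route: C–F–D–B–A = 19 min.

19 min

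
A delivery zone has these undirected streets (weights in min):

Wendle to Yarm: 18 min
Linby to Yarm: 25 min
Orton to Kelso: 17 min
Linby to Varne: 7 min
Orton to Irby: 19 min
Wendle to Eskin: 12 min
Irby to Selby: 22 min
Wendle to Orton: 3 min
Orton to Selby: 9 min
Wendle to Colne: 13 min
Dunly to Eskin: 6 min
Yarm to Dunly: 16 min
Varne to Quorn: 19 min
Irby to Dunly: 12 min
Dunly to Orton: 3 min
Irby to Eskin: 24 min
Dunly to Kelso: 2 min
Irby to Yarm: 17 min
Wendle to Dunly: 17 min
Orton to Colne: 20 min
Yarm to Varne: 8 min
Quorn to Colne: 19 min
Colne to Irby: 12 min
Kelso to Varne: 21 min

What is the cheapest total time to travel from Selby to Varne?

Compare a few routes:
Selby - Orton - Dunly - Yarm - Varne: 9+3+16+8 = 36
Selby - Irby - Yarm - Varne: 22+17+8 = 47
Selby - Orton - Wendle - Yarm - Varne: 9+3+18+8 = 38
Selby - Orton - Dunly - Kelso - Varne: 9+3+2+21 = 35
Cheapest is Selby - Orton - Dunly - Kelso - Varne at 35 min.

35 min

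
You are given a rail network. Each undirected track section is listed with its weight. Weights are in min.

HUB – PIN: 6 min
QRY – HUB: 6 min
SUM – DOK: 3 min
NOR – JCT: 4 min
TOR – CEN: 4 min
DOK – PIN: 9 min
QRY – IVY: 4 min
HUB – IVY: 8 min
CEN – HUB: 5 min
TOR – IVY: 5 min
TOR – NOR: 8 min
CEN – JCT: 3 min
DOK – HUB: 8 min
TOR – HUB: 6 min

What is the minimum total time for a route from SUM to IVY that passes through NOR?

Best SUM to NOR: SUM–DOK–HUB–CEN–JCT–NOR costing 23
Shortest NOR→IVY: NOR–TOR–IVY = 13
Total via NOR: 23 + 13 = 36 min.

36 min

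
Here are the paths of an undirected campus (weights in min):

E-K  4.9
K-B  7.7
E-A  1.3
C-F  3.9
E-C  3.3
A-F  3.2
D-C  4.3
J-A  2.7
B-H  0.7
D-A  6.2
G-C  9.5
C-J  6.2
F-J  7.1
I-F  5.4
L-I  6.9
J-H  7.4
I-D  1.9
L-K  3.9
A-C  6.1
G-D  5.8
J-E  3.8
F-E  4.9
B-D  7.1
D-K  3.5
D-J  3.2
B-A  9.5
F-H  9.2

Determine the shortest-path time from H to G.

Shortest distances from H:
H: 0
B: 0.7  (via H)
J: 7.4  (via H)
D: 7.8  (via B)
K: 8.4  (via B)
F: 9.2  (via H)
I: 9.7  (via D)
A: 10.1  (via J)
E: 11.2  (via J)
C: 12.1  (via D)
L: 12.3  (via K)
G: 13.6  (via D)
Shortest route: H → B → D → G = 13.6 min.

13.6 min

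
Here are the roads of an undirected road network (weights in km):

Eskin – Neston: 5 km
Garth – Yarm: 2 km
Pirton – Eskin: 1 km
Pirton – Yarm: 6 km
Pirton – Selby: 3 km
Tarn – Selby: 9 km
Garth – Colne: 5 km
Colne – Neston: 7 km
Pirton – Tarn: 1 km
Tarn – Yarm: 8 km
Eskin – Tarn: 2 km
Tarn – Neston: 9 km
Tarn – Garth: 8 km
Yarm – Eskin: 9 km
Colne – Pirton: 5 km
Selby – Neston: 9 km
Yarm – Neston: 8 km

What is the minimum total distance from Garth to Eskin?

Compare a few routes:
Garth → Tarn → Eskin: 8+2 = 10
Garth → Yarm → Pirton → Eskin: 2+6+1 = 9
Cheapest is Garth → Yarm → Pirton → Eskin at 9 km.

9 km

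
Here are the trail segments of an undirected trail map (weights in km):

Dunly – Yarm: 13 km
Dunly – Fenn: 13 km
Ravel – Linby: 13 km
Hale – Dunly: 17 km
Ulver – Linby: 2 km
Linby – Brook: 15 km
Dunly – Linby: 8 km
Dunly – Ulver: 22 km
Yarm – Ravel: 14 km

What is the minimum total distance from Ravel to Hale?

Running Dijkstra from Ravel:
Ravel: 0
Linby: 13  (via Ravel)
Yarm: 14  (via Ravel)
Ulver: 15  (via Linby)
Dunly: 21  (via Linby)
Brook: 28  (via Linby)
Fenn: 34  (via Dunly)
Hale: 38  (via Dunly)
Shortest route: Ravel → Linby → Dunly → Hale = 38 km.

38 km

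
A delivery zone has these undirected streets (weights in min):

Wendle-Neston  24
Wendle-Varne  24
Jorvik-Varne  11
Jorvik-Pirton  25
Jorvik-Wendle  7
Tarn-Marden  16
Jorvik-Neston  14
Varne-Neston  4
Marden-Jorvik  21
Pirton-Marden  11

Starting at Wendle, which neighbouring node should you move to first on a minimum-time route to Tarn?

Candidate routes:
Wendle - Jorvik - Pirton - Marden - Tarn: 7+25+11+16 = 59
Wendle - Jorvik - Marden - Tarn: 7+21+16 = 44
Wendle - Varne - Jorvik - Marden - Tarn: 24+11+21+16 = 72
Cheapest is Wendle - Jorvik - Marden - Tarn at 44 min.
So from Wendle the first move is to Jorvik.

Jorvik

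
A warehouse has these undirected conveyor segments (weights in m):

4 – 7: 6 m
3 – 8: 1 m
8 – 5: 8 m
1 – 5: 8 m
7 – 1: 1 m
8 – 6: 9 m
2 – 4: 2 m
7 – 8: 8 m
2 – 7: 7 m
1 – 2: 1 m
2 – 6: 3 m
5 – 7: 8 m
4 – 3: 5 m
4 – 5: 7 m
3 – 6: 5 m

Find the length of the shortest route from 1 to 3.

Compare a few routes:
1 - 2 - 6 - 3: 1+3+5 = 9
1 - 7 - 8 - 3: 1+8+1 = 10
1 - 2 - 4 - 3: 1+2+5 = 8
Cheapest is 1 - 2 - 4 - 3 at 8 m.

8 m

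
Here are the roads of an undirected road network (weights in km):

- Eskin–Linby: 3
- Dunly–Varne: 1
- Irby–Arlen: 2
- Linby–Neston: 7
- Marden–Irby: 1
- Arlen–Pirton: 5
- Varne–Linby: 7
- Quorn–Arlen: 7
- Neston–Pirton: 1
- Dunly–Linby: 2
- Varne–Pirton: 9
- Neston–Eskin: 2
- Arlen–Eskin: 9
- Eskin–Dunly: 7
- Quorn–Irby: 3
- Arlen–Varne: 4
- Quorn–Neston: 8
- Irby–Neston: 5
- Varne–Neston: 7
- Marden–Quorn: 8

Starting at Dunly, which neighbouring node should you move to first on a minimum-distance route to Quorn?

Compare a few routes:
Dunly–Varne–Arlen–Irby–Quorn: 1+4+2+3 = 10
Dunly–Varne–Arlen–Quorn: 1+4+7 = 12
Cheapest is Dunly–Varne–Arlen–Irby–Quorn at 10 km.
So from Dunly the first move is to Varne.

Varne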